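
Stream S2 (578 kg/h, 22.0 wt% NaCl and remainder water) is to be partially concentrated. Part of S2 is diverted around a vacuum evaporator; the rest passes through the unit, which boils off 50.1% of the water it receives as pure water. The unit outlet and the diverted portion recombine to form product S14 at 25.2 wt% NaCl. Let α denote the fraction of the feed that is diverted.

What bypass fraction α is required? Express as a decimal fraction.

All 578×0.220 = 127.16 kg/h of NaCl reaches S14, so S14 = 127.16/0.252 = 504.6 kg/h and vapour = 73.397 kg/h.
The evaporator receives (1−α)·578 of feed at 0.780 water and removes 0.501 of that water:
0.501×0.780×(1−α)×578 = 73.397
(1−α) = 73.397/225.87 = 0.3250;  α = 0.6750.

0.675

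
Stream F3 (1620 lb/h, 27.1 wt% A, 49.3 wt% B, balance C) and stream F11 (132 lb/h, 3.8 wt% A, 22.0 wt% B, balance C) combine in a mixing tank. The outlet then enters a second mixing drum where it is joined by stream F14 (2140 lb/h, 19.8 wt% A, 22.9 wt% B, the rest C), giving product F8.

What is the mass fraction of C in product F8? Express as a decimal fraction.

Overall, product flow = 3892 lb/h.
C in = 1620×0.236 + 132×0.742 + 2140×0.573 = 1706.5 lb/h.
C fraction in F8 = 0.438.

0.438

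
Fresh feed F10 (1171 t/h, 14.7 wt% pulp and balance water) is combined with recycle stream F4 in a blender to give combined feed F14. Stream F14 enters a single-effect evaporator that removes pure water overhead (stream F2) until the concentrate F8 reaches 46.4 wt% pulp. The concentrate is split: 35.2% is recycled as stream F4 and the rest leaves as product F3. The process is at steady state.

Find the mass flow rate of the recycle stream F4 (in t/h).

Overall pulp balance (none leaves overhead): pulp in fresh feed = pulp in product, i.e. 1171×0.147 = (1−0.352)·F8·0.464.
F8 = 172.14/(0.464×0.648) = 572.51 t/h.
Recycle F4 = 0.352×572.51 = 201.52 t/h.

201.5 t/h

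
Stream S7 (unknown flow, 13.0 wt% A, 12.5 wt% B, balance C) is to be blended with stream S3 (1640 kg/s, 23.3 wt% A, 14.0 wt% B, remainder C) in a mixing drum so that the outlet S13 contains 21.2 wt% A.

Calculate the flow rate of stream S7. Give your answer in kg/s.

420 kg/s

Let S7 be the unknown flow. Total out = 1640 + S7.
A balance: 382.12 + 0.130·S7 = 0.212·(1640 + S7)
(0.130 − 0.212)·S7 = 0.212×1640 − 382.12 = -34.44
S7 = -34.44 / -0.082 = 420 kg/s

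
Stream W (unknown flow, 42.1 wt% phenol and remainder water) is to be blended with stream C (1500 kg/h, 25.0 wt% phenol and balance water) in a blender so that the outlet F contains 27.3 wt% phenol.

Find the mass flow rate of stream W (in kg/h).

Let W be the unknown flow. Total out = 1500 + W.
phenol balance: 375 + 0.421·W = 0.273·(1500 + W)
(0.421 − 0.273)·W = 0.273×1500 − 375 = 34.5
W = 34.5 / 0.148 = 233.11 kg/h

233.1 kg/h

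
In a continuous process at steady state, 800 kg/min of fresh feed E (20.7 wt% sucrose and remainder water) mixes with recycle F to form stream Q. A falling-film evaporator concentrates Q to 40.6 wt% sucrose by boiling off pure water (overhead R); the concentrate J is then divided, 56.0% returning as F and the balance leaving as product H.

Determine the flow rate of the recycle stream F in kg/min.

519.1 kg/min

Overall sucrose balance (none leaves overhead): sucrose in fresh feed = sucrose in product, i.e. 800×0.207 = (1−0.560)·J·0.406.
J = 165.6/(0.406×0.440) = 927 kg/min.
Recycle F = 0.560×927 = 519.12 kg/min.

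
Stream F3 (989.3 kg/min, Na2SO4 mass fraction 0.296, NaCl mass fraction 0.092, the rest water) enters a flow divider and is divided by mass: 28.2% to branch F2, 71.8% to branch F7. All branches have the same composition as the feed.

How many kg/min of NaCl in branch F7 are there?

65.35 kg/min

Branch F7 total = 0.718×989.3 = 710.32 kg/min.
NaCl in F7 = 0.092×710.32 = 65.349 kg/min.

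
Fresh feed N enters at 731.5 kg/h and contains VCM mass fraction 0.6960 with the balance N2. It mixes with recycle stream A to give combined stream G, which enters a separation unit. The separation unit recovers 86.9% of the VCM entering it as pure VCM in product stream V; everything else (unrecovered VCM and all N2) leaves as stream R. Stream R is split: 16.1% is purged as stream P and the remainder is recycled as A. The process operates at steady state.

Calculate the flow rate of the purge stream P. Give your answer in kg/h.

N2 enters only via N and leaves only via the purge: 731.5×0.304 = 0.161×(N2 in R), and the separation unit passes all N2, so N2 in G = N2 in R = 1381.2 kg/h.
VCM in G: m_A = 731.5×0.696 + (1−0.161)·(1−0.869)·m_A, so m_A = 509.12/0.8901 = 571.99 kg/h.
R = (1−0.869)×571.99 + 1381.2 = 1456.1 kg/h.
Purge P = 0.161×1456.1 = 234.44 kg/h.

234.4 kg/h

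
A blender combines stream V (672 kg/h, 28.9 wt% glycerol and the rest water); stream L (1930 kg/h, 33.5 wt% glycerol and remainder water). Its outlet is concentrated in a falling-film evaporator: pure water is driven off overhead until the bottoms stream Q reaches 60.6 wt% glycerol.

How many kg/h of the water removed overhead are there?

glycerol entering = 672×0.289 + 1930×0.335 = 840.76 kg/h.
All glycerol reports to Q, so Q = 840.76/0.606 = 1387.4 kg/h.
Total feed = 2602 kg/h; overhead = 2602 − 1387.4 = 1214.6 kg/h.

1215 kg/h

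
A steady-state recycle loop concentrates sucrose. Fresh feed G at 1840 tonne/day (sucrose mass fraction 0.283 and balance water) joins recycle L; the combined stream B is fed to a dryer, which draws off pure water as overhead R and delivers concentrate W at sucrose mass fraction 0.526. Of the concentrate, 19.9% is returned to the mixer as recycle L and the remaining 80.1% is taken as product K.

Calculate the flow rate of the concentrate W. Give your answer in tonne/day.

Overall sucrose balance (none leaves overhead): sucrose in fresh feed = sucrose in product, i.e. 1840×0.283 = (1−0.199)·W·0.526.
W = 520.72/(0.526×0.801) = 1235.9 tonne/day.

1236 tonne/day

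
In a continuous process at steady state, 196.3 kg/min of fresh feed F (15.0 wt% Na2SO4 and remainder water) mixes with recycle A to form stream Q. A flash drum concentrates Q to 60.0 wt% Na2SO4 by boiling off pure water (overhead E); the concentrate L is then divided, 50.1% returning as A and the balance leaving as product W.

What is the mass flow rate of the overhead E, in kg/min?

Overall Na2SO4 balance (none leaves overhead): Na2SO4 in fresh feed = Na2SO4 in product, i.e. 196.3×0.150 = (1−0.501)·L·0.600.
L = 29.445/(0.600×0.499) = 98.347 kg/min.
Recycle A = 0.501×98.347 = 49.272 kg/min.
Combined feed Q = 196.3 + 49.272 = 245.57 kg/min.
Overhead E = Q − L = 245.57 − 98.347 = 147.23 kg/min.

147.2 kg/min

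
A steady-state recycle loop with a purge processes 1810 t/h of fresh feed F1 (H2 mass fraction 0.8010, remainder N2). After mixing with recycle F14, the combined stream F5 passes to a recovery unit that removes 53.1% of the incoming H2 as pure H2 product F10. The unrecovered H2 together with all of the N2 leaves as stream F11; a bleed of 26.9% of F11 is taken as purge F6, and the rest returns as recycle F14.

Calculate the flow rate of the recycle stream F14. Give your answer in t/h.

1735 t/h

N2 enters only via F1 and leaves only via the purge: 1810×0.199 = 0.269×(N2 in F11), and the recovery unit passes all N2, so N2 in F5 = N2 in F11 = 1339 t/h.
H2 in F5: m_A = 1810×0.801 + (1−0.269)·(1−0.531)·m_A, so m_A = 1449.8/0.6572 = 2206.2 t/h.
F11 = (1−0.531)×2206.2 + 1339 = 2373.7 t/h.
Recycle F14 = (1−0.269)×2373.7 = 1735.2 t/h.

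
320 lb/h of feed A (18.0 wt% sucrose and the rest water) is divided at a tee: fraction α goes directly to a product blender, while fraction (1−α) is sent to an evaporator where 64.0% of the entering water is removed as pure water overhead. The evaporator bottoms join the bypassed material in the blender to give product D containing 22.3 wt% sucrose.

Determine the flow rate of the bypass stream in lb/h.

All 320×0.180 = 57.6 lb/h of sucrose reaches D, so D = 57.6/0.223 = 258.3 lb/h and vapour = 61.704 lb/h.
The evaporator receives (1−α)·320 of feed at 0.820 water and removes 0.640 of that water:
0.640×0.820×(1−α)×320 = 61.704
(1−α) = 61.704/167.94 = 0.3674;  α = 0.6326.
Bypass flow = 0.6326×320 = 202.42 lb/h.

202.4 lb/h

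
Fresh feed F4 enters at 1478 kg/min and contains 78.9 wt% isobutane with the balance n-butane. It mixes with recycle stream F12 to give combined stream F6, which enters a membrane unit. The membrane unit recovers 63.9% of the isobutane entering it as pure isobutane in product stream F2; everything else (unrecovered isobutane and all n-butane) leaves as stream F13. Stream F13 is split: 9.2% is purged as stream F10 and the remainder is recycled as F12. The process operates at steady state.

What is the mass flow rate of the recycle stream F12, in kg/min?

3647 kg/min

n-butane enters only via F4 and leaves only via the purge: 1478×0.211 = 0.092×(n-butane in F13), and the membrane unit passes all n-butane, so n-butane in F6 = n-butane in F13 = 3389.8 kg/min.
isobutane in F6: m_A = 1478×0.789 + (1−0.092)·(1−0.639)·m_A, so m_A = 1166.1/0.6722 = 1734.8 kg/min.
F13 = (1−0.639)×1734.8 + 3389.8 = 4016 kg/min.
Recycle F12 = (1−0.092)×4016 = 3646.5 kg/min.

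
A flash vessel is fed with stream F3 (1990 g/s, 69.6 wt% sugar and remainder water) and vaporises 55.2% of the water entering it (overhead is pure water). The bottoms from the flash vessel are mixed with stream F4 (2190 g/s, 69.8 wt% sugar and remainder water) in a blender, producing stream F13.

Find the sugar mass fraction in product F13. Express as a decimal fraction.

0.758

Vapour removed = 0.552×0.304×1990 = 333.94 g/s; concentrate = 1656.1 g/s.
sugar reaching the mixer = 1385 (from concentrate) + 2190×0.698 = 2913.7 g/s.
Product flow = 1656.1 + 2190 = 3846.1 g/s; sugar fraction = 0.758.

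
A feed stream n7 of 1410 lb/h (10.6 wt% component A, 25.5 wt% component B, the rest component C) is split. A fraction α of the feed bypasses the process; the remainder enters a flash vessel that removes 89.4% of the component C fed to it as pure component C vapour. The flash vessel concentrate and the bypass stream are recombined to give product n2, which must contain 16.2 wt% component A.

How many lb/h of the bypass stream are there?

All 1410×0.106 = 149.46 lb/h of component A reaches n2, so n2 = 149.46/0.162 = 922.59 lb/h and vapour = 487.41 lb/h.
The evaporator receives (1−α)·1410 of feed at 0.639 component C and removes 0.894 of that component C:
0.894×0.639×(1−α)×1410 = 487.41
(1−α) = 487.41/805.49 = 0.6051;  α = 0.3949.
Bypass flow = 0.3949×1410 = 556.79 lb/h.

556.8 lb/h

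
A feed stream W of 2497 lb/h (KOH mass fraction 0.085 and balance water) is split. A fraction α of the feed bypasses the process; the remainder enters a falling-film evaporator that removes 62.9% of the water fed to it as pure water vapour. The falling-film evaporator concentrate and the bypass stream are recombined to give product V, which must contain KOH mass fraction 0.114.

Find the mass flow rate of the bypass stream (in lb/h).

All 2497×0.085 = 212.25 lb/h of KOH reaches V, so V = 212.25/0.114 = 1861.8 lb/h and vapour = 635.2 lb/h.
The evaporator receives (1−α)·2497 of feed at 0.915 water and removes 0.629 of that water:
0.629×0.915×(1−α)×2497 = 635.2
(1−α) = 635.2/1437.1 = 0.4420;  α = 0.5580.
Bypass flow = 0.5580×2497 = 1393.3 lb/h.

1393 lb/h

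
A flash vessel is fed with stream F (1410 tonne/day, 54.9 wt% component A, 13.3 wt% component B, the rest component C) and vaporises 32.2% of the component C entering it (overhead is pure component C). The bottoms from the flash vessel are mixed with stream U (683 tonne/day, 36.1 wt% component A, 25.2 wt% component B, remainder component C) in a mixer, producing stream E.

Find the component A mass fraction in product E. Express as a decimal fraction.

Vapour removed = 0.322×0.318×1410 = 144.38 tonne/day; concentrate = 1265.6 tonne/day.
component A reaching the mixer = 774.09 (from concentrate) + 683×0.361 = 1020.7 tonne/day.
Product flow = 1265.6 + 683 = 1948.6 tonne/day; component A fraction = 0.524.

0.524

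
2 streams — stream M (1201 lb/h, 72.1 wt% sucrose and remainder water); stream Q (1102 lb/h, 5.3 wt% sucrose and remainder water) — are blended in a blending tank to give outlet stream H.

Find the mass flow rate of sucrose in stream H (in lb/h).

924.3 lb/h

sucrose out = sucrose in = 1201×0.721 + 1102×0.053 = 924.33 lb/h.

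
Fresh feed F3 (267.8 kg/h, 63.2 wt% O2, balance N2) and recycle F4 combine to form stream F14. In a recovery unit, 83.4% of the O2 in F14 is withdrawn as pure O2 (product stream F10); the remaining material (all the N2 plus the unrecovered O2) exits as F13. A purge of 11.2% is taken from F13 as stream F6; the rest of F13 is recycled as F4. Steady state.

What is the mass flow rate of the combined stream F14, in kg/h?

N2 enters only via F3 and leaves only via the purge: 267.8×0.368 = 0.112×(N2 in F13), and the recovery unit passes all N2, so N2 in F14 = N2 in F13 = 879.91 kg/h.
O2 in F14: m_A = 267.8×0.632 + (1−0.112)·(1−0.834)·m_A, so m_A = 169.25/0.8526 = 198.51 kg/h.
F14 = 198.51 + 879.91 = 1078.4 kg/h.

1078 kg/h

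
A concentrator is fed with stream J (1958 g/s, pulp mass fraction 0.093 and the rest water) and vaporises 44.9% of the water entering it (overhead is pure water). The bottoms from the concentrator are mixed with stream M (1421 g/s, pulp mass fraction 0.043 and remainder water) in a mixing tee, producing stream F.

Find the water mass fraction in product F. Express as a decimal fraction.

0.906

Vapour removed = 0.449×0.907×1958 = 797.38 g/s; concentrate = 1160.6 g/s.
water reaching the mixer = 978.52 (from concentrate) + 1421×0.957 = 2338.4 g/s.
Product flow = 1160.6 + 1421 = 2581.6 g/s; water fraction = 0.906.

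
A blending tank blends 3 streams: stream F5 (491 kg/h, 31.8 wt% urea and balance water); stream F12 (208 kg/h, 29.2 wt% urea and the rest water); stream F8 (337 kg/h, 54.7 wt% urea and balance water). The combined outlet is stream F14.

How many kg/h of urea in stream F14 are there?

401.2 kg/h

urea out = urea in = 491×0.318 + 208×0.292 + 337×0.547 = 401.21 kg/h.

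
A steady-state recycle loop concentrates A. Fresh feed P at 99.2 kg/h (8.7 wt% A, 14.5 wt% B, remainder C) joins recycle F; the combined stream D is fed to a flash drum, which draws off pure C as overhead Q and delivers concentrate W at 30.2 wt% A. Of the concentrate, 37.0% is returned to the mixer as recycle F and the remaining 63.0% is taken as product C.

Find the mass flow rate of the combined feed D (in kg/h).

116 kg/h

Overall A balance (none leaves overhead): A in fresh feed = A in product, i.e. 99.2×0.087 = (1−0.370)·W·0.302.
W = 8.6304/(0.302×0.630) = 45.361 kg/h.
Recycle F = 0.370×45.361 = 16.784 kg/h.
Combined feed D = 99.2 + 16.784 = 115.98 kg/h.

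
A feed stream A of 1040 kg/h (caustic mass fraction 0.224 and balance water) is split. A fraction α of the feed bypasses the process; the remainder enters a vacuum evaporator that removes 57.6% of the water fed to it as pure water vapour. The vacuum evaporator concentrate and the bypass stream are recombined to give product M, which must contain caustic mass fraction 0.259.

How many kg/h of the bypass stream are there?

All 1040×0.224 = 232.96 kg/h of caustic reaches M, so M = 232.96/0.259 = 899.46 kg/h and vapour = 140.54 kg/h.
The evaporator receives (1−α)·1040 of feed at 0.776 water and removes 0.576 of that water:
0.576×0.776×(1−α)×1040 = 140.54
(1−α) = 140.54/464.86 = 0.3023;  α = 0.6977.
Bypass flow = 0.6977×1040 = 725.57 kg/h.

725.6 kg/h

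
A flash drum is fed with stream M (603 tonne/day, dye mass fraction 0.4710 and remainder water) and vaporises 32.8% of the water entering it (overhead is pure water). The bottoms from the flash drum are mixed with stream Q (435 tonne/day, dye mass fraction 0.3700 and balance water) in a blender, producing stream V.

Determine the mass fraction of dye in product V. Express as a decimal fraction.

0.4767

Vapour removed = 0.328×0.529×603 = 104.63 tonne/day; concentrate = 498.37 tonne/day.
dye reaching the mixer = 284.01 (from concentrate) + 435×0.370 = 444.96 tonne/day.
Product flow = 498.37 + 435 = 933.37 tonne/day; dye fraction = 0.4767.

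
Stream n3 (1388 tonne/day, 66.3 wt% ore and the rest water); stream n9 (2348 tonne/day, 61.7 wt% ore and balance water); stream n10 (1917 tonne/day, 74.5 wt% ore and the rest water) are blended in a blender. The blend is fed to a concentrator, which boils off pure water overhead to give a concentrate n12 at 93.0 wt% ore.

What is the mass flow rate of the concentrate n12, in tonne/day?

ore entering = 1388×0.663 + 2348×0.617 + 1917×0.745 = 3797.1 tonne/day.
All ore reports to n12, so n12 = 3797.1/0.930 = 4082.9 tonne/day.

4083 tonne/day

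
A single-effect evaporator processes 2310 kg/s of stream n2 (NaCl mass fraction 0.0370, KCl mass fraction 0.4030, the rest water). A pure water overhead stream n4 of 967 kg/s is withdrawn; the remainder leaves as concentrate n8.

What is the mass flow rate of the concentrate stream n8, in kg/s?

Concentrate = 2310 − 967 = 1343 kg/s.

1343 kg/s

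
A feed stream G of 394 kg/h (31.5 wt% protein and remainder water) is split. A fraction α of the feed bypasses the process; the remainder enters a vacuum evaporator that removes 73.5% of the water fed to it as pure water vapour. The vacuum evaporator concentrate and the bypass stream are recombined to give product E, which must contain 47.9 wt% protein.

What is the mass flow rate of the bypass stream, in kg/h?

All 394×0.315 = 124.11 kg/h of protein reaches E, so E = 124.11/0.479 = 259.1 kg/h and vapour = 134.9 kg/h.
The evaporator receives (1−α)·394 of feed at 0.685 water and removes 0.735 of that water:
0.735×0.685×(1−α)×394 = 134.9
(1−α) = 134.9/198.37 = 0.6800;  α = 0.3200.
Bypass flow = 0.3200×394 = 126.07 kg/h.

126.1 kg/h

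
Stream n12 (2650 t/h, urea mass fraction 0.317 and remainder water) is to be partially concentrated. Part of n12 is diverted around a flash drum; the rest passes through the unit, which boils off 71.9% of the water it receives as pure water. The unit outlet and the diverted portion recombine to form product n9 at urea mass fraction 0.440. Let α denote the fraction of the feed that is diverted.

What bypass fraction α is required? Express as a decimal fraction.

0.431

All 2650×0.317 = 840.05 t/h of urea reaches n9, so n9 = 840.05/0.440 = 1909.2 t/h and vapour = 740.8 t/h.
The evaporator receives (1−α)·2650 of feed at 0.683 water and removes 0.719 of that water:
0.719×0.683×(1−α)×2650 = 740.8
(1−α) = 740.8/1301.4 = 0.5692;  α = 0.4308.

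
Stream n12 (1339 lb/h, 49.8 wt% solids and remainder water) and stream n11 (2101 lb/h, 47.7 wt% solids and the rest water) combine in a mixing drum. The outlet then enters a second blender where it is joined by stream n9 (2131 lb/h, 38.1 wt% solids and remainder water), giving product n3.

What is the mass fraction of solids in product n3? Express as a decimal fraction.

0.445

Overall, product flow = 5571 lb/h.
solids in = 1339×0.498 + 2101×0.477 + 2131×0.381 = 2480.9 lb/h.
solids fraction in n3 = 0.445.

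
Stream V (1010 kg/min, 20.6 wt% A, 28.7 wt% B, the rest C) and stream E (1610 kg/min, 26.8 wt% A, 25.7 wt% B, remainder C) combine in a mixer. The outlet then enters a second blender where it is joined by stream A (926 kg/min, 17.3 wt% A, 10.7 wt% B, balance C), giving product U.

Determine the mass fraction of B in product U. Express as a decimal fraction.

0.226

Overall, product flow = 3546 kg/min.
B in = 1010×0.287 + 1610×0.257 + 926×0.107 = 802.72 kg/min.
B fraction in U = 0.226.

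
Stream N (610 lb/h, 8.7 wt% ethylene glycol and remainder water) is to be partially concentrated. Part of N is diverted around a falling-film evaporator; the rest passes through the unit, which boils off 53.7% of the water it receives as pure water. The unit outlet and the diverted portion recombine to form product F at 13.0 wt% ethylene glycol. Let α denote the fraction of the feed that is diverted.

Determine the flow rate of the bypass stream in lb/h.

198.5 lb/h

All 610×0.087 = 53.07 lb/h of ethylene glycol reaches F, so F = 53.07/0.130 = 408.23 lb/h and vapour = 201.77 lb/h.
The evaporator receives (1−α)·610 of feed at 0.913 water and removes 0.537 of that water:
0.537×0.913×(1−α)×610 = 201.77
(1−α) = 201.77/299.07 = 0.6747;  α = 0.3253.
Bypass flow = 0.3253×610 = 198.46 lb/h.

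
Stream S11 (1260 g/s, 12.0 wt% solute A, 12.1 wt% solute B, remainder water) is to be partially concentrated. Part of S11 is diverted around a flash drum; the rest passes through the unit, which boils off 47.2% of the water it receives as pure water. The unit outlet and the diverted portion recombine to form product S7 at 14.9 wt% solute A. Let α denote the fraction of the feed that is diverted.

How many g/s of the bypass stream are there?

575.5 g/s

All 1260×0.120 = 151.2 g/s of solute A reaches S7, so S7 = 151.2/0.149 = 1014.8 g/s and vapour = 245.23 g/s.
The evaporator receives (1−α)·1260 of feed at 0.759 water and removes 0.472 of that water:
0.472×0.759×(1−α)×1260 = 245.23
(1−α) = 245.23/451.39 = 0.5433;  α = 0.4567.
Bypass flow = 0.4567×1260 = 575.46 g/s.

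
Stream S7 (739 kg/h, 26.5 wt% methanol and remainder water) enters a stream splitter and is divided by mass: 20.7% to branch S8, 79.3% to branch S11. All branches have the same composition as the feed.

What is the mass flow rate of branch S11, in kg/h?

Branch S11 flow = 0.793×739 = 586.03 kg/h.

586 kg/h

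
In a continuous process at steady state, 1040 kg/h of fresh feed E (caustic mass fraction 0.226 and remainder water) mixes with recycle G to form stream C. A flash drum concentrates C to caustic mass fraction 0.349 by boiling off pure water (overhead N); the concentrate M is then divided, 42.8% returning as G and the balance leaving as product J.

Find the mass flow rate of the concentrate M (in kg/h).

1177 kg/h

Overall caustic balance (none leaves overhead): caustic in fresh feed = caustic in product, i.e. 1040×0.226 = (1−0.428)·M·0.349.
M = 235.04/(0.349×0.572) = 1177.4 kg/h.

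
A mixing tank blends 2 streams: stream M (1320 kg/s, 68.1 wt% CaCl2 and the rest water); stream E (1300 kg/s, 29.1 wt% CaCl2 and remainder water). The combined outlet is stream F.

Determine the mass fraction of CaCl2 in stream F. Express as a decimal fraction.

0.487

Total flow out = 1320 + 1300 = 2620 kg/s.
CaCl2 in = 1320×0.681 + 1300×0.291 = 1277.2 kg/s.
CaCl2 mass fraction in F = 1277.2/2620 = 0.487.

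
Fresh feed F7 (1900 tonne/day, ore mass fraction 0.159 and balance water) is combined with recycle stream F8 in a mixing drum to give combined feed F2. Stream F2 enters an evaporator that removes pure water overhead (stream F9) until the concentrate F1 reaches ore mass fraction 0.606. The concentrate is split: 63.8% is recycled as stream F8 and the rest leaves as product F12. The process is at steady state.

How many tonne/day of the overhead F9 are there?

1401 tonne/day

Overall ore balance (none leaves overhead): ore in fresh feed = ore in product, i.e. 1900×0.159 = (1−0.638)·F1·0.606.
F1 = 302.1/(0.606×0.362) = 1377.1 tonne/day.
Recycle F8 = 0.638×1377.1 = 878.6 tonne/day.
Combined feed F2 = 1900 + 878.6 = 2778.6 tonne/day.
Overhead F9 = F2 − F1 = 2778.6 − 1377.1 = 1401.5 tonne/day.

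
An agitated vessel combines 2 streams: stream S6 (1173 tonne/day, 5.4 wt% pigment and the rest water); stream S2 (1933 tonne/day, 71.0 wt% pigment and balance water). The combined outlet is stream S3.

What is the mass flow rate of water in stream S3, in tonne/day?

1670 tonne/day

water out = water in = 1173×0.946 + 1933×0.290 = 1670.2 tonne/day.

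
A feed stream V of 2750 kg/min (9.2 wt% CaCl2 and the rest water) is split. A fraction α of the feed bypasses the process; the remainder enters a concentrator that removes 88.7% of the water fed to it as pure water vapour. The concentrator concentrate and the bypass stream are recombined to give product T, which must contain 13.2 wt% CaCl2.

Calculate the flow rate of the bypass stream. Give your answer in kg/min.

1715 kg/min

All 2750×0.092 = 253 kg/min of CaCl2 reaches T, so T = 253/0.132 = 1916.7 kg/min and vapour = 833.33 kg/min.
The evaporator receives (1−α)·2750 of feed at 0.908 water and removes 0.887 of that water:
0.887×0.908×(1−α)×2750 = 833.33
(1−α) = 833.33/2214.8 = 0.3763;  α = 0.6237.
Bypass flow = 0.6237×2750 = 1715.3 kg/min.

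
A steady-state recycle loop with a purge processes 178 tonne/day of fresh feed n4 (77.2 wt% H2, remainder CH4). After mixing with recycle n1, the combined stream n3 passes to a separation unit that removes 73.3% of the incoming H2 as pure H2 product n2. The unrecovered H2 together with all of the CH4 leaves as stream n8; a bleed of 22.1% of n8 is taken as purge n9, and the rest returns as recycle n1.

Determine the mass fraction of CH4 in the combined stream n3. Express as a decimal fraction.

0.5142

CH4 enters only via n4 and leaves only via the purge: 178×0.228 = 0.221×(CH4 in n8), and the separation unit passes all CH4, so CH4 in n3 = CH4 in n8 = 183.64 tonne/day.
H2 in n3: m_A = 178×0.772 + (1−0.221)·(1−0.733)·m_A, so m_A = 137.42/0.7920 = 173.5 tonne/day.
n3 = 173.5 + 183.64 = 357.14 tonne/day.
CH4 fraction in n3 = 183.64/357.14 = 0.5142.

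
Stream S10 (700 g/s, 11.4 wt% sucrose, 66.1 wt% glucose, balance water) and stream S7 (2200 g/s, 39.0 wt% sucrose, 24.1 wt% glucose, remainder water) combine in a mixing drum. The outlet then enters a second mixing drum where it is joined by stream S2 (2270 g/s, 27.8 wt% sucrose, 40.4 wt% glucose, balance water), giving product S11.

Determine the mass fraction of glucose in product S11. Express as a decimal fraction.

0.3694

Overall, product flow = 5170 g/s.
glucose in = 700×0.661 + 2200×0.241 + 2270×0.404 = 1910 g/s.
glucose fraction in S11 = 0.3694.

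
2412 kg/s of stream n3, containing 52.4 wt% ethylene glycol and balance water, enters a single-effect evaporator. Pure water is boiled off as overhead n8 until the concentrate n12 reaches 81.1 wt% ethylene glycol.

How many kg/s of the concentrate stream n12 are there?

ethylene glycol is conserved: 2412×0.524 = 1263.9 kg/s all reports to the concentrate.
Concentrate = 1263.9/(target fraction) = 1558.4 kg/s.

1558 kg/s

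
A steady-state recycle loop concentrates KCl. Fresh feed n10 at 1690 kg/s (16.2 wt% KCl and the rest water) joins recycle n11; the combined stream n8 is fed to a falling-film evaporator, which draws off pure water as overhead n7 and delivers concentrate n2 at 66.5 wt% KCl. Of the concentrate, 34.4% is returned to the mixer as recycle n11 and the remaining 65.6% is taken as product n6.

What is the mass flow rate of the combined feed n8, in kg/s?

Overall KCl balance (none leaves overhead): KCl in fresh feed = KCl in product, i.e. 1690×0.162 = (1−0.344)·n2·0.665.
n2 = 273.78/(0.665×0.656) = 627.59 kg/s.
Recycle n11 = 0.344×627.59 = 215.89 kg/s.
Combined feed n8 = 1690 + 215.89 = 1905.9 kg/s.

1906 kg/s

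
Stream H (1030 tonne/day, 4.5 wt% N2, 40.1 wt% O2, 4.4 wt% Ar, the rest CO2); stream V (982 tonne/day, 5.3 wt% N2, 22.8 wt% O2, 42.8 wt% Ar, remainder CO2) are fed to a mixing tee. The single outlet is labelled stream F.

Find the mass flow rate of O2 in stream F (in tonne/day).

O2 out = O2 in = 1030×0.401 + 982×0.228 = 636.93 tonne/day.

636.9 tonne/day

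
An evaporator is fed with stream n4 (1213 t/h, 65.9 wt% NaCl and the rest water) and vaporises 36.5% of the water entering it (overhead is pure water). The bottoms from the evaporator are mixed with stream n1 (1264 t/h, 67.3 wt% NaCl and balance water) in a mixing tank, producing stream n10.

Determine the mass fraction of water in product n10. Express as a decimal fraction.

0.291

Vapour removed = 0.365×0.341×1213 = 150.98 t/h; concentrate = 1062 t/h.
water reaching the mixer = 262.66 (from concentrate) + 1264×0.327 = 675.98 t/h.
Product flow = 1062 + 1264 = 2326 t/h; water fraction = 0.291.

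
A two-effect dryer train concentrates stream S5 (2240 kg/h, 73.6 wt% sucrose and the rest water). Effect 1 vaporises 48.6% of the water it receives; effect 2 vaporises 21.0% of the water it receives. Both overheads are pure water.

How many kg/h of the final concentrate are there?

1889 kg/h

water in feed = 2240×0.264 = 591.36 kg/h.
After stage 1: water left = (1−0.486)×591.36 = 303.96; stream total = 1952.6 kg/h.
After stage 2: water left = (1−0.210)×303.96 = 240.13; final concentrate = 1888.8 kg/h.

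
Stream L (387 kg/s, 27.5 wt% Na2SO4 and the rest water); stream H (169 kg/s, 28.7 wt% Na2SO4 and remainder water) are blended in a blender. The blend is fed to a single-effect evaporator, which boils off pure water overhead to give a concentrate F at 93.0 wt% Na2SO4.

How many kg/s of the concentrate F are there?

166.6 kg/s

Na2SO4 entering = 387×0.275 + 169×0.287 = 154.93 kg/s.
All Na2SO4 reports to F, so F = 154.93/0.930 = 166.59 kg/s.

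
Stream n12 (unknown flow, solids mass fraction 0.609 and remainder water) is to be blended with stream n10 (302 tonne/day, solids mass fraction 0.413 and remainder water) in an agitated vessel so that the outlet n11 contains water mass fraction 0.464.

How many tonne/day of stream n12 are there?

Let n12 be the unknown flow. Total out = 302 + n12.
water balance: 177.27 + 0.391·n12 = 0.464·(302 + n12)
(0.391 − 0.464)·n12 = 0.464×302 − 177.27 = -37.146
n12 = -37.146 / -0.073 = 508.85 tonne/day

508.8 tonne/day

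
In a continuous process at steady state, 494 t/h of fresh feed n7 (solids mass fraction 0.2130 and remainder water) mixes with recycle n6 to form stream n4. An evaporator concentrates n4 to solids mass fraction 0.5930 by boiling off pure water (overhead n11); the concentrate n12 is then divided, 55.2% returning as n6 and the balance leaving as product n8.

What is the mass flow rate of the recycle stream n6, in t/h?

218.6 t/h

Overall solids balance (none leaves overhead): solids in fresh feed = solids in product, i.e. 494×0.213 = (1−0.552)·n12·0.593.
n12 = 105.22/(0.593×0.448) = 396.07 t/h.
Recycle n6 = 0.552×396.07 = 218.63 t/h.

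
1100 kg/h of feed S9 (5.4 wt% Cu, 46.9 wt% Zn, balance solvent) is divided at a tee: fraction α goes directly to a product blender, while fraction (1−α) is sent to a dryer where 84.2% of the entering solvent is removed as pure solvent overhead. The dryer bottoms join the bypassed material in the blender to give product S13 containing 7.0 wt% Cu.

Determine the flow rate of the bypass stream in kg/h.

474 kg/h

All 1100×0.054 = 59.4 kg/h of Cu reaches S13, so S13 = 59.4/0.070 = 848.57 kg/h and vapour = 251.43 kg/h.
The evaporator receives (1−α)·1100 of feed at 0.477 solvent and removes 0.842 of that solvent:
0.842×0.477×(1−α)×1100 = 251.43
(1−α) = 251.43/441.8 = 0.5691;  α = 0.4309.
Bypass flow = 0.4309×1100 = 473.99 kg/h.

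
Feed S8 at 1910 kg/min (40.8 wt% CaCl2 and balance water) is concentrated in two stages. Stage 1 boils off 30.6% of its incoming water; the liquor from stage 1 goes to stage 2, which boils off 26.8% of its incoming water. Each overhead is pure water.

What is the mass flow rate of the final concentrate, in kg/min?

1354 kg/min

water in feed = 1910×0.592 = 1130.7 kg/min.
After stage 1: water left = (1−0.306)×1130.7 = 784.72; stream total = 1564 kg/min.
After stage 2: water left = (1−0.268)×784.72 = 574.41; final concentrate = 1353.7 kg/min.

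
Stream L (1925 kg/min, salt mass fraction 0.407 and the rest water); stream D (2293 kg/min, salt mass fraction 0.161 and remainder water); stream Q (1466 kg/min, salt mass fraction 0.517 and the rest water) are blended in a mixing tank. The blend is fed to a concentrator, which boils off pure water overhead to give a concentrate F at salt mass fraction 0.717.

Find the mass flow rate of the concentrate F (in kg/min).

2665 kg/min

salt entering = 1925×0.407 + 2293×0.161 + 1466×0.517 = 1910.6 kg/min.
All salt reports to F, so F = 1910.6/0.717 = 2664.7 kg/min.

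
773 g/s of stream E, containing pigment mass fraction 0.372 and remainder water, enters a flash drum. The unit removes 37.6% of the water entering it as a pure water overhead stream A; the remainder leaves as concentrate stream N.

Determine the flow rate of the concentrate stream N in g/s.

water entering = 773×0.628 = 485.44 g/s; overhead removed = 0.376×485.44 = 182.53 g/s.
Concentrate = 773 − 182.53 = 590.47 g/s.

590.5 g/s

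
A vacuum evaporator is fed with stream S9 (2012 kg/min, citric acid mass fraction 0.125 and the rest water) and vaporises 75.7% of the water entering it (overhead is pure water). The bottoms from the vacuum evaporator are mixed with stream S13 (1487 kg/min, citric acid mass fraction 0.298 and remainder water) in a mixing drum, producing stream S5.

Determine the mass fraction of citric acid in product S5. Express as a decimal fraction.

0.321

Vapour removed = 0.757×0.875×2012 = 1332.7 kg/min; concentrate = 679.3 kg/min.
citric acid reaching the mixer = 251.5 (from concentrate) + 1487×0.298 = 694.63 kg/min.
Product flow = 679.3 + 1487 = 2166.3 kg/min; citric acid fraction = 0.321.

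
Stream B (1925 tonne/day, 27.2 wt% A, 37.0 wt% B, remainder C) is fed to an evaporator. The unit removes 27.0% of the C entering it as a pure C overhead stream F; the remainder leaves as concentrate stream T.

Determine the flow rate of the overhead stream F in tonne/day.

186.1 tonne/day

C entering = 1925×0.358 = 689.15 tonne/day; overhead removed = 0.270×689.15 = 186.07 tonne/day.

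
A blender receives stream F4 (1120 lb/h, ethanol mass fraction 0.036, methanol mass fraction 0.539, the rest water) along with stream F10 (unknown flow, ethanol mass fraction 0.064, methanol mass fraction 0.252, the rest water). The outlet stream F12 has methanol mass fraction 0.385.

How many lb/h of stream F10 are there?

1297 lb/h

Let F10 be the unknown flow. Total out = 1120 + F10.
methanol balance: 603.68 + 0.252·F10 = 0.385·(1120 + F10)
(0.252 − 0.385)·F10 = 0.385×1120 − 603.68 = -172.48
F10 = -172.48 / -0.133 = 1296.8 lb/h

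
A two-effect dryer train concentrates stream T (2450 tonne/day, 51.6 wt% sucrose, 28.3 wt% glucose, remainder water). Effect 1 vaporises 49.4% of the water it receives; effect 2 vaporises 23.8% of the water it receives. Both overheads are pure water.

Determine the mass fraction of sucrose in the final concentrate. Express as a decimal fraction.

water in feed = 2450×0.201 = 492.45 tonne/day.
After stage 1: water left = (1−0.494)×492.45 = 249.18; stream total = 2206.7 tonne/day.
After stage 2: water left = (1−0.238)×249.18 = 189.87; final concentrate = 2147.4 tonne/day.
sucrose fraction = 1264.2/2147.4 = 0.5887.

0.5887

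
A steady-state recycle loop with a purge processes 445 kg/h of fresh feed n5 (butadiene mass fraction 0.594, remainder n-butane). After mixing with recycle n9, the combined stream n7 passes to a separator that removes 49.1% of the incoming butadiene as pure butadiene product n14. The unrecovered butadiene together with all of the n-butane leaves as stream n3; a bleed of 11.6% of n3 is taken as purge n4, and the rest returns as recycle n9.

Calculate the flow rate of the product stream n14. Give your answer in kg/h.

236 kg/h

butadiene in n7: m_A = 445×0.594 + (1−0.116)·(1−0.491)·m_A, so m_A = 264.33/0.5500 = 480.56 kg/h.
Product n14 = 0.491×480.56 = 235.96 kg/h.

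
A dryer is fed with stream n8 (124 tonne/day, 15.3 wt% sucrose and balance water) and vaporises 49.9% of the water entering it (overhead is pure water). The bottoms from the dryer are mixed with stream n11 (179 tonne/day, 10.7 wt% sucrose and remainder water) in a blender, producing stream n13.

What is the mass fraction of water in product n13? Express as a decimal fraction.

0.848

Vapour removed = 0.499×0.847×124 = 52.409 tonne/day; concentrate = 71.591 tonne/day.
water reaching the mixer = 52.619 (from concentrate) + 179×0.893 = 212.47 tonne/day.
Product flow = 71.591 + 179 = 250.59 tonne/day; water fraction = 0.848.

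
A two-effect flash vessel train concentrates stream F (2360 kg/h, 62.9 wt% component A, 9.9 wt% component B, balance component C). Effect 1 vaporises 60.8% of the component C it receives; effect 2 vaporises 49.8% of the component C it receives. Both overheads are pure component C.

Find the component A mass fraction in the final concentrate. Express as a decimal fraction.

0.805

component C in feed = 2360×0.272 = 641.92 kg/h.
After stage 1: component C left = (1−0.608)×641.92 = 251.63; stream total = 1969.7 kg/h.
After stage 2: component C left = (1−0.498)×251.63 = 126.32; final concentrate = 1844.4 kg/h.
component A fraction = 1484.4/1844.4 = 0.805.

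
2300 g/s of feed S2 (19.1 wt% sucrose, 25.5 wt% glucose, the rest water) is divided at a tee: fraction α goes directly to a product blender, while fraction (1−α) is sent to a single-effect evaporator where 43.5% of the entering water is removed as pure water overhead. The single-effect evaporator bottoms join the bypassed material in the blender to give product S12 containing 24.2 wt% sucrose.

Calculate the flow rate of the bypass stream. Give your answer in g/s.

288.7 g/s

All 2300×0.191 = 439.3 g/s of sucrose reaches S12, so S12 = 439.3/0.242 = 1815.3 g/s and vapour = 484.71 g/s.
The evaporator receives (1−α)·2300 of feed at 0.554 water and removes 0.435 of that water:
0.435×0.554×(1−α)×2300 = 484.71
(1−α) = 484.71/554.28 = 0.8745;  α = 0.1255.
Bypass flow = 0.1255×2300 = 288.67 g/s.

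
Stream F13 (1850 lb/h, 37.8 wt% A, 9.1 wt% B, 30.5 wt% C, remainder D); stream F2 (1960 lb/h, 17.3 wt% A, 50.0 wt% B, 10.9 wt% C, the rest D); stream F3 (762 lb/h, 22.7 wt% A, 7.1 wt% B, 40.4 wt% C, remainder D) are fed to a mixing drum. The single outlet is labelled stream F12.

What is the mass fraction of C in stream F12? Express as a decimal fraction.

Total flow out = 1850 + 1960 + 762 = 4572 lb/h.
C in = 1850×0.305 + 1960×0.109 + 762×0.404 = 1085.7 lb/h.
C mass fraction in F12 = 1085.7/4572 = 0.237.

0.237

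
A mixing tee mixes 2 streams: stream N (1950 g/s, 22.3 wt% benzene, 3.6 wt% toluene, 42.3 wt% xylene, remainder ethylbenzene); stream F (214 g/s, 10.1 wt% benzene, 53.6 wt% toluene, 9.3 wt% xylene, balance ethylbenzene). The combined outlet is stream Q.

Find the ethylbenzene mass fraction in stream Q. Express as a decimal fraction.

Total flow out = 1950 + 214 = 2164 g/s.
ethylbenzene in = 1950×0.318 + 214×0.270 = 677.88 g/s.
ethylbenzene mass fraction in Q = 677.88/2164 = 0.3133.

0.3133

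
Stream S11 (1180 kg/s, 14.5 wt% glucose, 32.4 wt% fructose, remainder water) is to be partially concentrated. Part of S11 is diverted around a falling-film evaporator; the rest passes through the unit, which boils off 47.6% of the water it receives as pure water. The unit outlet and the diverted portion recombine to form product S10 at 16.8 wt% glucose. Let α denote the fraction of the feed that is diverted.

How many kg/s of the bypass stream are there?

All 1180×0.145 = 171.1 kg/s of glucose reaches S10, so S10 = 171.1/0.168 = 1018.5 kg/s and vapour = 161.55 kg/s.
The evaporator receives (1−α)·1180 of feed at 0.531 water and removes 0.476 of that water:
0.476×0.531×(1−α)×1180 = 161.55
(1−α) = 161.55/298.25 = 0.5416;  α = 0.4584.
Bypass flow = 0.4584×1180 = 540.86 kg/s.

540.9 kg/s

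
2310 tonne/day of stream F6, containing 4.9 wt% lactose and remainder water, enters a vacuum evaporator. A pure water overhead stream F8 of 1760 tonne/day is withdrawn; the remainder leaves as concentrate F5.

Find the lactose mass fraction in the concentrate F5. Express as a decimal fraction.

0.2058

lactose is not removed: 2310×0.049 = 113.19 tonne/day of lactose enters F5.
Concentrate = 2310 − 1760 = 550 tonne/day.
Mass fraction = 113.19/550 = 0.2058.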